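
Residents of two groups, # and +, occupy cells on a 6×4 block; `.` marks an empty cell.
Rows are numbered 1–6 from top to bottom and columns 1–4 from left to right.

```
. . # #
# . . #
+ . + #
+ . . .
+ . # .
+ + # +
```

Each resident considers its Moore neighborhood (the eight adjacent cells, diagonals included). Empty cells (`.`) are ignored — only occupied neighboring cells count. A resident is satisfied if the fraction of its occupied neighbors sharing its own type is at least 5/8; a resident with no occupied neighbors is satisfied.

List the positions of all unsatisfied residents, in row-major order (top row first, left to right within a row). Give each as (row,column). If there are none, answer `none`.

(1,3)# 2/2 satisfied
(1,4)# 2/2 satisfied
(2,1)# 0/1 not
(2,4)# 3/4 satisfied
(3,1)+ 1/2 not
(3,3)+ 0/2 not
(3,4)# 1/2 not
(4,1)+ 2/2 satisfied
(5,1)+ 3/3 satisfied
(5,3)# 1/3 not
(6,1)+ 2/2 satisfied
(6,2)+ 2/4 not
(6,3)# 1/3 not
(6,4)+ 0/2 not

(2,1), (3,1), (3,3), (3,4), (5,3), (6,2), (6,3), (6,4)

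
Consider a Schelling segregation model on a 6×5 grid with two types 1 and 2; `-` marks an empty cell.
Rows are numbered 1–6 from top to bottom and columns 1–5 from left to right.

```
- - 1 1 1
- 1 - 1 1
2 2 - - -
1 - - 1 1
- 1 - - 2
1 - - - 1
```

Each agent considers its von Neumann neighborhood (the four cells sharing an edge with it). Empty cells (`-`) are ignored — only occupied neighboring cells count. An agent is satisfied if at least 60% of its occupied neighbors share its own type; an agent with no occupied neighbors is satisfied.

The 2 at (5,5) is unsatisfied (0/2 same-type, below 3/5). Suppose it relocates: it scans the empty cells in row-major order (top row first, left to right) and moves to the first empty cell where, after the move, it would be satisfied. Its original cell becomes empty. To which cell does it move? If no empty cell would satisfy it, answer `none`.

Vacating (5,5). Empty cells in order:
  (1,1): 0/0 same-type → satisfied — stop here.

(1,1)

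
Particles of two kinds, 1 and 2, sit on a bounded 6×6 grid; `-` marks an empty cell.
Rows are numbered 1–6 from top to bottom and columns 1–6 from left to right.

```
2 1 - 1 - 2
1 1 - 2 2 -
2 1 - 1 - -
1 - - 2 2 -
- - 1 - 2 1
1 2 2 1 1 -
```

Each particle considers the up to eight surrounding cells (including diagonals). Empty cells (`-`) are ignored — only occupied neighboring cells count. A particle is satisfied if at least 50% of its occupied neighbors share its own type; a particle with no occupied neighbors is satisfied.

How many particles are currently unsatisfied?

11

(1,1)2 0/3 unhappy
(1,2)1 2/3 ok
(1,4)1 0/2 unhappy
(1,6)2 1/1 ok
(2,1)1 3/5 ok
(2,2)1 3/5 ok
(2,4)2 1/3 unhappy
(2,5)2 2/4 ok
(3,1)2 0/4 unhappy
(3,2)1 3/4 ok
(3,4)1 0/4 unhappy
(4,1)1 1/2 ok
(4,4)2 2/4 ok
(4,5)2 2/4 ok
(5,3)1 1/4 unhappy
(5,5)2 2/5 unhappy
(5,6)1 1/3 unhappy
(6,1)1 0/1 unhappy
(6,2)2 1/3 unhappy
(6,3)2 1/3 unhappy
(6,4)1 2/4 ok
(6,5)1 2/3 ok
Unsatisfied: (1,1), (1,4), (2,4), (3,1), (3,4), (5,3), (5,5), (5,6), (6,1), (6,2), (6,3) — 11 in total.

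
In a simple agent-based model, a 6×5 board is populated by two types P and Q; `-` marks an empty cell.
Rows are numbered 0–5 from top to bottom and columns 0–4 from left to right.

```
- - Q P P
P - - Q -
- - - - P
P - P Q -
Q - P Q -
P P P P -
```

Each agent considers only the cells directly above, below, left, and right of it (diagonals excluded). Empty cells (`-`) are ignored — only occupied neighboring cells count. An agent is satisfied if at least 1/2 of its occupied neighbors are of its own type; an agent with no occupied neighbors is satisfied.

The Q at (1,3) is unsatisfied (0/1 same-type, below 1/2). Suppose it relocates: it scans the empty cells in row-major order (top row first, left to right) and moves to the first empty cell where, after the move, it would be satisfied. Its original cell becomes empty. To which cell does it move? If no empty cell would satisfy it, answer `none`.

(0,1)

Vacating (1,3). Empty cells in order:
  (0,0): 0/1 same-type → still unsatisfied.
  (0,1): 1/1 same-type → satisfied — stop here.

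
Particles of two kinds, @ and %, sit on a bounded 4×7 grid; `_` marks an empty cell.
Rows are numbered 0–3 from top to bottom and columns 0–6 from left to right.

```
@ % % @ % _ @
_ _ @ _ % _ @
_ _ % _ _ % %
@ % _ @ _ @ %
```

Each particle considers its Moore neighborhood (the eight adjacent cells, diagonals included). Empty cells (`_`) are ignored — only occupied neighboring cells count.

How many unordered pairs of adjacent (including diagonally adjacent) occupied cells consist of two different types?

Scan each occupied cell's neighbors to the right and below (and the two forward diagonals) so each pair is counted once.
Row 0: @(0,0)–%(0,1)≠ %(0,1)–%(0,2)= %(0,1)–@(1,2)≠ %(0,2)–@(0,3)≠ %(0,2)–@(1,2)≠ @(0,3)–%(0,4)≠ @(0,3)–%(1,4)≠ @(0,3)–@(1,2)= %(0,4)–%(1,4)= @(0,6)–@(1,6)=  → 6/10 unlike.
Row 1: @(1,2)–%(2,2)≠ %(1,4)–%(2,5)= @(1,6)–%(2,6)≠ @(1,6)–%(2,5)≠  → 3/4 unlike.
Row 2: %(2,2)–@(3,3)≠ %(2,2)–%(3,1)= %(2,5)–%(2,6)= %(2,5)–@(3,5)≠ %(2,5)–%(3,6)= %(2,6)–%(3,6)= %(2,6)–@(3,5)≠  → 3/7 unlike.
Row 3: @(3,0)–%(3,1)≠ @(3,5)–%(3,6)≠  → 2/2 unlike.
Total adjacent occupied pairs: 23; unlike-type pairs: 14.

14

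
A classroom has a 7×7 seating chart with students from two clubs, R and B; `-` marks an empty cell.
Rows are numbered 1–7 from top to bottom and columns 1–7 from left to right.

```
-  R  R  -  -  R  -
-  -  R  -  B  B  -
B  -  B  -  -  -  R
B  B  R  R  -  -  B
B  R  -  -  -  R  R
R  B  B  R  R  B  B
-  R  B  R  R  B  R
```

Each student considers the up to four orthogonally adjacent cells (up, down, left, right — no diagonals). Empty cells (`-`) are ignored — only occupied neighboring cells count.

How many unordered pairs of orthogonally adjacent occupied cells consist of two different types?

21

Scan each occupied cell's neighbors to the right and below so each pair is counted once.
From row 1: 1 unlike of 3 pairs (running 1/3).
From row 2: 1 unlike of 2 pairs (running 2/5).
From row 3: 2 unlike of 3 pairs (running 4/8).
From row 4: 3 unlike of 6 pairs (running 7/14).
From row 5: 5 unlike of 6 pairs (running 12/20).
From row 6: 5 unlike of 12 pairs (running 17/32).
From row 7: 4 unlike of 5 pairs (running 21/37).
Total adjacent occupied pairs: 37; unlike-type pairs: 21.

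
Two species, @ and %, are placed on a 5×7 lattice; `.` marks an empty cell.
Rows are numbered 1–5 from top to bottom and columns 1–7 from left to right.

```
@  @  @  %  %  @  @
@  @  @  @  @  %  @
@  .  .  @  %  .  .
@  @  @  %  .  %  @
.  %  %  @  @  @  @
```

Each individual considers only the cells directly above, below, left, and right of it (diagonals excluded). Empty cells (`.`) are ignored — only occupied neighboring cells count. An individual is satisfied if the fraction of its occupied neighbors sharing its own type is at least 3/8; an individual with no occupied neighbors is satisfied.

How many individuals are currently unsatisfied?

12

Row 1: (1,1)@ 2/2 satisfied · (1,2)@ 3/3 satisfied · (1,3)@ 2/3 satisfied · (1,4)% 1/3 not · (1,5)% 1/3 not · (1,6)@ 1/3 not · (1,7)@ 2/2 satisfied
Row 2: (2,1)@ 3/3 satisfied · (2,2)@ 3/3 satisfied · (2,3)@ 3/3 satisfied · (2,4)@ 3/4 satisfied · (2,5)@ 1/4 not · (2,6)% 0/3 not · (2,7)@ 1/2 satisfied
Row 3: (3,1)@ 2/2 satisfied · (3,4)@ 1/3 not · (3,5)% 0/2 not
Row 4: (4,1)@ 2/2 satisfied · (4,2)@ 2/3 satisfied · (4,3)@ 1/3 not · (4,4)% 0/3 not · (4,6)% 0/2 not · (4,7)@ 1/2 satisfied
Row 5: (5,2)% 1/2 satisfied · (5,3)% 1/3 not · (5,4)@ 1/3 not · (5,5)@ 2/2 satisfied · (5,6)@ 2/3 satisfied · (5,7)@ 2/2 satisfied
Unsatisfied: (1,4), (1,5), (1,6), (2,5), (2,6), (3,4), (3,5), (4,3), (4,4), (4,6), (5,3), (5,4) — 12 in total.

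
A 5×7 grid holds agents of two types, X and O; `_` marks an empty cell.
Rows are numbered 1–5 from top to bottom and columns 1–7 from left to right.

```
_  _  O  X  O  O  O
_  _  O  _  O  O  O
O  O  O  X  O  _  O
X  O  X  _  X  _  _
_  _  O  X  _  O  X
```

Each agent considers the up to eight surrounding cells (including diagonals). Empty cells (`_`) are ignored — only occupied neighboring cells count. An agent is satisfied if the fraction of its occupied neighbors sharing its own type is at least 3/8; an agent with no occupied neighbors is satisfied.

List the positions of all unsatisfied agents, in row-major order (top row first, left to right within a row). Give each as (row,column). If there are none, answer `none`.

(1,4), (3,4), (4,1), (4,3), (5,3), (5,6), (5,7)

Row 1: (1,3)O 1/2 satisfied · (1,4)X 0/4 not · (1,5)O 3/4 satisfied · (1,6)O 5/5 satisfied · (1,7)O 3/3 satisfied
Row 2: (2,3)O 3/5 satisfied · (2,5)O 4/6 satisfied · (2,6)O 7/7 satisfied · (2,7)O 4/4 satisfied
Row 3: (3,1)O 2/3 satisfied · (3,2)O 4/6 satisfied · (3,3)O 3/5 satisfied · (3,4)X 2/6 not · (3,5)O 2/4 satisfied · (3,7)O 2/2 satisfied
Row 4: (4,1)X 0/3 not · (4,2)O 4/6 satisfied · (4,3)X 2/6 not · (4,5)X 2/4 satisfied
Row 5: (5,3)O 1/3 not · (5,4)X 2/3 satisfied · (5,6)O 0/2 not · (5,7)X 0/1 not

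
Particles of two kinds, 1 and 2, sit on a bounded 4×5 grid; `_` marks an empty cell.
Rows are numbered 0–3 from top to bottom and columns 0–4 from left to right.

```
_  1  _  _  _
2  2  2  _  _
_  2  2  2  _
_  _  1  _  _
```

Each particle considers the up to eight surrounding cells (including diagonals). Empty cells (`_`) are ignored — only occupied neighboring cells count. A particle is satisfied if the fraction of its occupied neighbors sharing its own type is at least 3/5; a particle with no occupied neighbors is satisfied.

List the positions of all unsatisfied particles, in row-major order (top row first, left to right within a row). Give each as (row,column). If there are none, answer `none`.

(0,1), (3,2)

(0,1)1 0/3 ✗
(1,0)2 2/3 ✓
(1,1)2 4/5 ✓
(1,2)2 4/5 ✓
(2,1)2 4/5 ✓
(2,2)2 4/5 ✓
(2,3)2 2/3 ✓
(3,2)1 0/3 ✗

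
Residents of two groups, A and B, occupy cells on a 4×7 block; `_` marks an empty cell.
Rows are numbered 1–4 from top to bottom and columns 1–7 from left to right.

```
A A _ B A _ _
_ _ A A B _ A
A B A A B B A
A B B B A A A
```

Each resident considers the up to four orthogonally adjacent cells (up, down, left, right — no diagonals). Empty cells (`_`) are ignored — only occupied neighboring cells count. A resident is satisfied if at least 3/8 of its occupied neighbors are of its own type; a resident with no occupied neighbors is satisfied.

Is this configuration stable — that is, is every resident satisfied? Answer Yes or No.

No

Row 1: (1,1)A 1/1 satisfied · (1,2)A 1/1 satisfied · (1,4)B 0/2 not · (1,5)A 0/2 not
Row 2: (2,3)A 2/2 satisfied · (2,4)A 2/4 satisfied · (2,5)B 1/3 not · (2,7)A 1/1 satisfied
Row 3: (3,1)A 1/2 satisfied · (3,2)B 1/3 not · (3,3)A 2/4 satisfied · (3,4)A 2/4 satisfied · (3,5)B 2/4 satisfied · (3,6)B 1/3 not · (3,7)A 2/3 satisfied
Row 4: (4,1)A 1/2 satisfied · (4,2)B 2/3 satisfied · (4,3)B 2/3 satisfied · (4,4)B 1/3 not · (4,5)A 1/3 not · (4,6)A 2/3 satisfied · (4,7)A 2/2 satisfied
For instance (1,4) has only 0/2 same-type neighbors, below 3/8.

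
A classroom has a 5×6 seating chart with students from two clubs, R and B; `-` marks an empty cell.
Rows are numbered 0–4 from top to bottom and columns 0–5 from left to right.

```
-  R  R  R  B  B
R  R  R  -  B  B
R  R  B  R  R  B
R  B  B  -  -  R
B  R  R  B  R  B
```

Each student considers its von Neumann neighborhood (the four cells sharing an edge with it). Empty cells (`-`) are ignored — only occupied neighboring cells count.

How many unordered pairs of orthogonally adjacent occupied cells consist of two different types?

17

Scan each occupied cell's neighbors to the right and below so each pair is counted once.
From row 0: 1 unlike of 8 pairs (running 1/8).
From row 1: 2 unlike of 8 pairs (running 3/16).
From row 2: 5 unlike of 9 pairs (running 8/25).
From row 3: 5 unlike of 6 pairs (running 13/31).
From row 4: 4 unlike of 5 pairs (running 17/36).
Total adjacent occupied pairs: 36; unlike-type pairs: 17.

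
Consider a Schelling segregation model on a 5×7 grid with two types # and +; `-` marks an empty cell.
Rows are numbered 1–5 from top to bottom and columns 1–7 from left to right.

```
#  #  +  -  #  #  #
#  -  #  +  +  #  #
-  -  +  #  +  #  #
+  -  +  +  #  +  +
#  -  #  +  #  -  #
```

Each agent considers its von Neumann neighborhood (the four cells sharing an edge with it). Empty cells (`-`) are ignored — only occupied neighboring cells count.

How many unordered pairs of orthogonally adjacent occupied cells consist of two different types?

Scan each occupied cell's neighbors to the right and below so each pair is counted once.
From row 1: 3 unlike of 9 pairs (running 3/9).
From row 2: 4 unlike of 9 pairs (running 7/18).
From row 3: 7 unlike of 9 pairs (running 14/27).
From row 4: 5 unlike of 9 pairs (running 19/36).
From row 5: 2 unlike of 2 pairs (running 21/38).
Total adjacent occupied pairs: 38; unlike-type pairs: 21.

21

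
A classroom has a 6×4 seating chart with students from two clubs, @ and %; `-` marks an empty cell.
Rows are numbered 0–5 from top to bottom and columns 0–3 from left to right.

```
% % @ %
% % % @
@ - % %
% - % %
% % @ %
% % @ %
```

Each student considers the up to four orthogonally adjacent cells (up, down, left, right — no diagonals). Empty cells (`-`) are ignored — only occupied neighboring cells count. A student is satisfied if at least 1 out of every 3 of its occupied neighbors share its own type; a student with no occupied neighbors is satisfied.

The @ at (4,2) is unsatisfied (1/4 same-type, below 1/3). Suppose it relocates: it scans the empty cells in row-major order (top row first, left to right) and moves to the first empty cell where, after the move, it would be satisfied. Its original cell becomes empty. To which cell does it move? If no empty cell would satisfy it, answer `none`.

(2,1)

Vacating (4,2). Empty cells in order:
  (2,1): 1/3 same-type → satisfied — stop here.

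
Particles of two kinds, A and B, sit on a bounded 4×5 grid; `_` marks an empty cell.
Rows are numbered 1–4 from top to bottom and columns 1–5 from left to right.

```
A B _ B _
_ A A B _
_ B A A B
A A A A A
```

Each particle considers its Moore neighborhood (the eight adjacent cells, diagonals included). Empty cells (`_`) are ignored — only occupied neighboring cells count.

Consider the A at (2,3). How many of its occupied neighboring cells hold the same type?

3

Occupied neighbors of (2,3): (1,2)=B, (1,4)=B, (2,2)=A, (2,4)=B, (3,2)=B, (3,3)=A, (3,4)=A.
Same type (A): 3 of 7.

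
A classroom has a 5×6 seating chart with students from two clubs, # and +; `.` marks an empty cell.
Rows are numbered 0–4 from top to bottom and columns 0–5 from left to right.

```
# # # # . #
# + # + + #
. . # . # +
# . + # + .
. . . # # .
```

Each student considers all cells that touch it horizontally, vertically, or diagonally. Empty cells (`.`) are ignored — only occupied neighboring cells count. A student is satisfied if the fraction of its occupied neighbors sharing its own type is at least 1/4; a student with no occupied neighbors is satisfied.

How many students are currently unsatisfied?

(0,0)# 2/3 ✓
(0,1)# 4/5 ✓
(0,2)# 3/5 ✓
(0,3)# 2/4 ✓
(0,5)# 1/2 ✓
(1,0)# 2/3 ✓
(1,1)+ 0/6 ✗
(1,2)# 4/6 ✓
(1,3)+ 1/6 ✗
(1,4)+ 2/6 ✓
(1,5)# 2/4 ✓
(2,2)# 2/5 ✓
(2,4)# 2/6 ✓
(2,5)+ 2/4 ✓
(3,0)# 0/0 ✓
(3,2)+ 0/3 ✗
(3,3)# 4/6 ✓
(3,4)+ 1/5 ✗
(4,3)# 2/4 ✓
(4,4)# 2/3 ✓
Unsatisfied: (1,1), (1,3), (3,2), (3,4) — 4 in total.

4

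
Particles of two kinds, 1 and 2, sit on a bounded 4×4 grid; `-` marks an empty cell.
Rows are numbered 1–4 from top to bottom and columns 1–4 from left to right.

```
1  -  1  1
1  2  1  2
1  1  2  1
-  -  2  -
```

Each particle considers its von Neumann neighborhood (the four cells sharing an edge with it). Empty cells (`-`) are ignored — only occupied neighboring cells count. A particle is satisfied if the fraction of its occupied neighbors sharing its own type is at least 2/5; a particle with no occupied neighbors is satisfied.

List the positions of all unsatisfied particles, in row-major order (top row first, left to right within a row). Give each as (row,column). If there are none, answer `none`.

Row 1: (1,1)1 1/1 ok · (1,3)1 2/2 ok · (1,4)1 1/2 ok
Row 2: (2,1)1 2/3 ok · (2,2)2 0/3 unhappy · (2,3)1 1/4 unhappy · (2,4)2 0/3 unhappy
Row 3: (3,1)1 2/2 ok · (3,2)1 1/3 unhappy · (3,3)2 1/4 unhappy · (3,4)1 0/2 unhappy
Row 4: (4,3)2 1/1 ok

(2,2), (2,3), (2,4), (3,2), (3,3), (3,4)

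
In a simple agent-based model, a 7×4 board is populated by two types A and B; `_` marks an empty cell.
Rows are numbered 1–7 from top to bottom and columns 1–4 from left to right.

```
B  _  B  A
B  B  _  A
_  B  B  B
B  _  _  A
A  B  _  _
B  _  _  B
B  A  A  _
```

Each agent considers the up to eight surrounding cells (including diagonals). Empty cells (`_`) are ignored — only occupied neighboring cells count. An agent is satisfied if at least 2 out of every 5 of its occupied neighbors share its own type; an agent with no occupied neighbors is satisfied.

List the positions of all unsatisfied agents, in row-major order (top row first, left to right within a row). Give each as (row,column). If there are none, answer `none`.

(1,3), (2,4), (3,4), (4,4), (5,1), (6,4), (7,2)

(1,1)B 2/2 ok
(1,3)B 1/3 unhappy
(1,4)A 1/2 ok
(2,1)B 3/3 ok
(2,2)B 5/5 ok
(2,4)A 1/4 unhappy
(3,2)B 4/4 ok
(3,3)B 3/5 ok
(3,4)B 1/3 unhappy
(4,1)B 2/3 ok
(4,4)A 0/2 unhappy
(5,1)A 0/3 unhappy
(5,2)B 2/3 ok
(6,1)B 2/4 ok
(6,4)B 0/1 unhappy
(7,1)B 1/2 ok
(7,2)A 1/3 unhappy
(7,3)A 1/2 ok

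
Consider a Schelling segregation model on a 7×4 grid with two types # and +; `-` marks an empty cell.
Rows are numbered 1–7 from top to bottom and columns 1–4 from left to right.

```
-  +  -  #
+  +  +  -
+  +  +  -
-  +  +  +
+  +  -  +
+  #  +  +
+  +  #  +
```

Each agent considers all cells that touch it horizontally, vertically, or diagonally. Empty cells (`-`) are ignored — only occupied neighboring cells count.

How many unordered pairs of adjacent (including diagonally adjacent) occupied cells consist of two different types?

Scan each occupied cell's neighbors to the right and below (and the two forward diagonals) so each pair is counted once.
From row 1: 1 unlike of 4 pairs (running 1/4).
From row 2: 0 unlike of 9 pairs (running 1/13).
From row 3: 0 unlike of 8 pairs (running 1/21).
From row 4: 0 unlike of 7 pairs (running 1/28).
From row 5: 2 unlike of 8 pairs (running 3/36).
From row 6: 6 unlike of 13 pairs (running 9/49).
From row 7: 2 unlike of 3 pairs (running 11/52).
Total adjacent occupied pairs: 52; unlike-type pairs: 11.

11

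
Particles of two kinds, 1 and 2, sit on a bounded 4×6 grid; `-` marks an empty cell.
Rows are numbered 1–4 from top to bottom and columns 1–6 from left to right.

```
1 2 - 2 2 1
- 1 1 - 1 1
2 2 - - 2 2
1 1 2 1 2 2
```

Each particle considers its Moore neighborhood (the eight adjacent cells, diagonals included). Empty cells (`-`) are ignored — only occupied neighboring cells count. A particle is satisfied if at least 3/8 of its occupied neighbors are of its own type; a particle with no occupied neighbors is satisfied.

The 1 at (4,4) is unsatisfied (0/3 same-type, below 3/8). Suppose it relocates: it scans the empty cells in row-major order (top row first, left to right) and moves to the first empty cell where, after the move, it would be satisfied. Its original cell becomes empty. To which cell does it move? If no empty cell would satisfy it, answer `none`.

(1,3)

Vacating (4,4). Empty cells in order:
  (1,3): 2/4 same-type → satisfied — stop here.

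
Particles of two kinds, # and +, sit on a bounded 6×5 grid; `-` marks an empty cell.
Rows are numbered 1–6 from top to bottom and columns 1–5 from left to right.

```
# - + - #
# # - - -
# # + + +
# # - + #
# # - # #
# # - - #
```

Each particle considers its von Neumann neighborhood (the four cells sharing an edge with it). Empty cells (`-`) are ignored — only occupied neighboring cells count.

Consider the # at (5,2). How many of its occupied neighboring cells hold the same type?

3

Occupied neighbors of (5,2): (4,2)=#, (6,2)=#, (5,1)=#.
Same type (#): 3 of 3.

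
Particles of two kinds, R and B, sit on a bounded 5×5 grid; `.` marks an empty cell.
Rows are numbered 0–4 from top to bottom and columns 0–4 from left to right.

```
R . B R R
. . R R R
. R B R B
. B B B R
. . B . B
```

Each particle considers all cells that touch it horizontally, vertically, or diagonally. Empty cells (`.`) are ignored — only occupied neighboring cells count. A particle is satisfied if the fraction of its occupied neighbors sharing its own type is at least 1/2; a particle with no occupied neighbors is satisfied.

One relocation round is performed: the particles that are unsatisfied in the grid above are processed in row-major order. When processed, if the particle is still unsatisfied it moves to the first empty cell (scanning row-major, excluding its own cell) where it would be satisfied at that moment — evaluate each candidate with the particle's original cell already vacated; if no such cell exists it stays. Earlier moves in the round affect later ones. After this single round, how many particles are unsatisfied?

Initially unsatisfied (in order): (0,2), (2,1), (2,2), (2,4), (3,4).
  (0,2) → (2,0).
  (2,1) → (0,1).
  (2,2): now satisfied by earlier moves; stays.
  (2,4) → (2,1).
  (3,4) → (0,2).
Resulting grid:
R R R R R
. . R R R
B B B R .
. B B B .
. . B . B
All satisfied now.

0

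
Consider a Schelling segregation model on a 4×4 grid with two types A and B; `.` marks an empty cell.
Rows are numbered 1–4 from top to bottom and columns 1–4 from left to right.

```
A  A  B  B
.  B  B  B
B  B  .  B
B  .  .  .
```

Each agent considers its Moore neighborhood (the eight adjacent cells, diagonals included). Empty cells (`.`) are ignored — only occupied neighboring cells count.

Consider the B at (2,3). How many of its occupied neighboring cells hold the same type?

6

Occupied neighbors of (2,3): (1,2)=A, (1,3)=B, (1,4)=B, (2,2)=B, (2,4)=B, (3,2)=B, (3,4)=B.
Same type (B): 6 of 7.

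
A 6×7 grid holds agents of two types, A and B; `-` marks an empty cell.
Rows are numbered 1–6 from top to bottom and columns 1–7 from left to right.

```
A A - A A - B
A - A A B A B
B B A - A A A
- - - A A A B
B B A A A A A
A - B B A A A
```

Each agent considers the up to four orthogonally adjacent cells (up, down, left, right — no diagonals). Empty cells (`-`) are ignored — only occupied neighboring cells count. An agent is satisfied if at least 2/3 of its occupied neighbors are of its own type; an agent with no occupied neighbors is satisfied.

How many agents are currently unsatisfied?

16

Row 1: (1,1)A 2/2 ok · (1,2)A 1/1 ok · (1,4)A 2/2 ok · (1,5)A 1/2 unhappy · (1,7)B 1/1 ok
Row 2: (2,1)A 1/2 unhappy · (2,3)A 2/2 ok · (2,4)A 2/3 ok · (2,5)B 0/4 unhappy · (2,6)A 1/3 unhappy · (2,7)B 1/3 unhappy
Row 3: (3,1)B 1/2 unhappy · (3,2)B 1/2 unhappy · (3,3)A 1/2 unhappy · (3,5)A 2/3 ok · (3,6)A 4/4 ok · (3,7)A 1/3 unhappy
Row 4: (4,4)A 2/2 ok · (4,5)A 4/4 ok · (4,6)A 3/4 ok · (4,7)B 0/3 unhappy
Row 5: (5,1)B 1/2 unhappy · (5,2)B 1/2 unhappy · (5,3)A 1/3 unhappy · (5,4)A 3/4 ok · (5,5)A 4/4 ok · (5,6)A 4/4 ok · (5,7)A 2/3 ok
Row 6: (6,1)A 0/1 unhappy · (6,3)B 1/2 unhappy · (6,4)B 1/3 unhappy · (6,5)A 2/3 ok · (6,6)A 3/3 ok · (6,7)A 2/2 ok
Unsatisfied: (1,5), (2,1), (2,5), (2,6), (2,7), (3,1), (3,2), (3,3), (3,7), (4,7), (5,1), (5,2), (5,3), (6,1), (6,3), (6,4) — 16 in total.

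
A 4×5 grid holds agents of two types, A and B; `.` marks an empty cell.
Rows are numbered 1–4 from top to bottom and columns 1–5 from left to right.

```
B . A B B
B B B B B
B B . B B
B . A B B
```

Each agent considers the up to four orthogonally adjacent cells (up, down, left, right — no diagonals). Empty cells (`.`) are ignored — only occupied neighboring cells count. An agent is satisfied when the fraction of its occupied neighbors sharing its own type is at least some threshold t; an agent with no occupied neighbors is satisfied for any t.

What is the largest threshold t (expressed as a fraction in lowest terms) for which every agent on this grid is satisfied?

Row 1: (1,1)B 1/1 · (1,3)A 0/2 · (1,4)B 2/3 · (1,5)B 2/2
Row 2: (2,1)B 3/3 · (2,2)B 3/3 · (2,3)B 2/3 · (2,4)B 4/4 · (2,5)B 3/3
Row 3: (3,1)B 3/3 · (3,2)B 2/2 · (3,4)B 3/3 · (3,5)B 3/3
Row 4: (4,1)B 1/1 · (4,3)A 0/1 · (4,4)B 2/3 · (4,5)B 2/2
The smallest same-type fraction is 0/2 at (1,3), which reduces to 0/1. Any threshold above that leaves this agent unsatisfied.

0/1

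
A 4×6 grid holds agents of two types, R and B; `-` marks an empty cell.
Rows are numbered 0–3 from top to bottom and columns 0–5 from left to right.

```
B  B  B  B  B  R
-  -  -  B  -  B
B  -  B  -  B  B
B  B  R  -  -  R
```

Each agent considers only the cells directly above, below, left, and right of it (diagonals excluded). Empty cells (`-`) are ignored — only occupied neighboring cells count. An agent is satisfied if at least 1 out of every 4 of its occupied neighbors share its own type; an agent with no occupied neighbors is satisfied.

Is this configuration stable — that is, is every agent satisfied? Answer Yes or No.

(0,0)B 1/1 ok
(0,1)B 2/2 ok
(0,2)B 2/2 ok
(0,3)B 3/3 ok
(0,4)B 1/2 ok
(0,5)R 0/2 unhappy
(1,3)B 1/1 ok
(1,5)B 1/2 ok
(2,0)B 1/1 ok
(2,2)B 0/1 unhappy
(2,4)B 1/1 ok
(2,5)B 2/3 ok
(3,0)B 2/2 ok
(3,1)B 1/2 ok
(3,2)R 0/2 unhappy
(3,5)R 0/1 unhappy
For instance (0,5) has only 0/2 same-type neighbors, below 1/4.

No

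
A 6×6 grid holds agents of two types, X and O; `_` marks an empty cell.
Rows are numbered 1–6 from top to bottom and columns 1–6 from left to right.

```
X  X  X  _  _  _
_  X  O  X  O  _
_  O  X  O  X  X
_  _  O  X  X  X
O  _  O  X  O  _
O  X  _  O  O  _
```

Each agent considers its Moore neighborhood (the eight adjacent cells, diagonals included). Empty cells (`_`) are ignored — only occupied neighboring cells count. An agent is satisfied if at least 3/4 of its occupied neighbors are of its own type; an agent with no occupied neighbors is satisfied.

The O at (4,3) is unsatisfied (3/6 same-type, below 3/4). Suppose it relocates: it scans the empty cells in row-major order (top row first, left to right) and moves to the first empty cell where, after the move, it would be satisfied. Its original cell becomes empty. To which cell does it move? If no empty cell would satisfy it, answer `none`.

Vacating (4,3). Empty cells in order:
  (1,4): 2/4 same-type → still unsatisfied.
  (1,5): 1/2 same-type → still unsatisfied.
  (1,6): 1/1 same-type → satisfied — stop here.

(1,6)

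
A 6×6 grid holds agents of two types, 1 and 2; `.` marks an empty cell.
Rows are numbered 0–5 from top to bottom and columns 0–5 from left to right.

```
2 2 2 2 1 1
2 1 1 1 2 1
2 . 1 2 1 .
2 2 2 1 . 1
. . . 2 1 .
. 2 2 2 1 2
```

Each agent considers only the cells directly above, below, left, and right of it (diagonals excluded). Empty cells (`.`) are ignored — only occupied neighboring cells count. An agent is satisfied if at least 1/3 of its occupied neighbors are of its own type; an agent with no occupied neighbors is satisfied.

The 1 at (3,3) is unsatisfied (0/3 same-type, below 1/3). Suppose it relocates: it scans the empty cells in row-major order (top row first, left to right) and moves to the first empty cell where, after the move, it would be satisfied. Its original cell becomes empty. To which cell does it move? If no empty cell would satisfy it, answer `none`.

Vacating (3,3). Empty cells in order:
  (2,1): 2/4 same-type → satisfied — stop here.

(2,1)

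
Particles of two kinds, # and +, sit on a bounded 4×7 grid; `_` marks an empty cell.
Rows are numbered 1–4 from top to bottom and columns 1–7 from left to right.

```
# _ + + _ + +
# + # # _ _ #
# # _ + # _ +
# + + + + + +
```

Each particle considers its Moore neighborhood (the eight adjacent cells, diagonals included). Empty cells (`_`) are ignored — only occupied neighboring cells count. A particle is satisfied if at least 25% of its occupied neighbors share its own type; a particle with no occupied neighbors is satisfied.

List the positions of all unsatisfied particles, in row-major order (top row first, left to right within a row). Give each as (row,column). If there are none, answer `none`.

(2,2), (2,7), (3,5)

Row 1: (1,1)# 1/2 ✓ · (1,3)+ 2/4 ✓ · (1,4)+ 1/3 ✓ · (1,6)+ 1/2 ✓ · (1,7)+ 1/2 ✓
Row 2: (2,1)# 3/4 ✓ · (2,2)+ 1/6 ✗ · (2,3)# 2/6 ✓ · (2,4)# 2/5 ✓ · (2,7)# 0/3 ✗
Row 3: (3,1)# 3/5 ✓ · (3,2)# 4/7 ✓ · (3,4)+ 3/6 ✓ · (3,5)# 1/5 ✗ · (3,7)+ 2/3 ✓
Row 4: (4,1)# 2/3 ✓ · (4,2)+ 1/4 ✓ · (4,3)+ 3/4 ✓ · (4,4)+ 3/4 ✓ · (4,5)+ 3/4 ✓ · (4,6)+ 3/4 ✓ · (4,7)+ 2/2 ✓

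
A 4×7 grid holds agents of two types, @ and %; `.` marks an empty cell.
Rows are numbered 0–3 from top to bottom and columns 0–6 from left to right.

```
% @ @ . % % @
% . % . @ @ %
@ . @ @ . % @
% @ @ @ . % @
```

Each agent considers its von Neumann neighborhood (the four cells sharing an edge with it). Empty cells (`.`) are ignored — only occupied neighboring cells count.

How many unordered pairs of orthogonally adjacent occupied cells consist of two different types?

Scan each occupied cell's neighbors to the right and below so each pair is counted once.
From row 0: 6 unlike of 9 pairs (running 6/9).
From row 1: 5 unlike of 6 pairs (running 11/15).
From row 2: 2 unlike of 7 pairs (running 13/22).
From row 3: 2 unlike of 4 pairs (running 15/26).
Total adjacent occupied pairs: 26; unlike-type pairs: 15.

15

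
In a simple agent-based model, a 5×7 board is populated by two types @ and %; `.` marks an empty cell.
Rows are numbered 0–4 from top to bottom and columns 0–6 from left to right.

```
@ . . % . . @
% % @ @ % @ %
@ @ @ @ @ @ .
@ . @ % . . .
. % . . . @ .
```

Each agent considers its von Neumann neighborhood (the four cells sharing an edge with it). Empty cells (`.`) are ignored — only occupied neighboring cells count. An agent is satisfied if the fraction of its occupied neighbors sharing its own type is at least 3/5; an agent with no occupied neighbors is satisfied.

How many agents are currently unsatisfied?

(0,0)@ 0/1 not
(0,3)% 0/1 not
(0,6)@ 0/1 not
(1,0)% 1/3 not
(1,1)% 1/3 not
(1,2)@ 2/3 satisfied
(1,3)@ 2/4 not
(1,4)% 0/3 not
(1,5)@ 1/3 not
(1,6)% 0/2 not
(2,0)@ 2/3 satisfied
(2,1)@ 2/3 satisfied
(2,2)@ 4/4 satisfied
(2,3)@ 3/4 satisfied
(2,4)@ 2/3 satisfied
(2,5)@ 2/2 satisfied
(3,0)@ 1/1 satisfied
(3,2)@ 1/2 not
(3,3)% 0/2 not
(4,1)% 0/0 satisfied
(4,5)@ 0/0 satisfied
Unsatisfied: (0,0), (0,3), (0,6), (1,0), (1,1), (1,3), (1,4), (1,5), (1,6), (3,2), (3,3) — 11 in total.

11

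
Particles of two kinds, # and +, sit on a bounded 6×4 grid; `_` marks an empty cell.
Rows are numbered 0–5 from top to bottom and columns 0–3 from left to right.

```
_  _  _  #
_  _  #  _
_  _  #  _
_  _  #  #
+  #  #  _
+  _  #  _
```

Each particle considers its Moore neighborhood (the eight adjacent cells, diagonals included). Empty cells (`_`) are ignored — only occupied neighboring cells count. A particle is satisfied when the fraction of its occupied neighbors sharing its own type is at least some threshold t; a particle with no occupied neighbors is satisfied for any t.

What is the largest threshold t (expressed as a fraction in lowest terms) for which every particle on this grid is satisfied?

(0,3)# 1/1
(1,2)# 2/2
(2,2)# 3/3
(3,2)# 4/4
(3,3)# 3/3
(4,0)+ 1/2
(4,1)# 3/5
(4,2)# 4/4
(5,0)+ 1/2
(5,2)# 2/2
The smallest same-type fraction is 1/2 at (4,0), which reduces to 1/2. Any threshold above that leaves this particle unsatisfied.

1/2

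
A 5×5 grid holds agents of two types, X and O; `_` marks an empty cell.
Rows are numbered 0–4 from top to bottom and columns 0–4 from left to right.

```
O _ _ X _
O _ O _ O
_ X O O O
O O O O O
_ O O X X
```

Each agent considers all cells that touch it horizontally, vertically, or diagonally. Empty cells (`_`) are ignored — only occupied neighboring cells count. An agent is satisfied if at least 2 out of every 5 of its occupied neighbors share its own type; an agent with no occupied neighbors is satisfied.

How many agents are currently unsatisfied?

(0,0)O 1/1 ✓
(0,3)X 0/2 ✗
(1,0)O 1/2 ✓
(1,2)O 2/4 ✓
(1,4)O 2/3 ✓
(2,1)X 0/6 ✗
(2,2)O 5/6 ✓
(2,3)O 7/7 ✓
(2,4)O 4/4 ✓
(3,0)O 2/3 ✓
(3,1)O 5/6 ✓
(3,2)O 6/8 ✓
(3,3)O 6/8 ✓
(3,4)O 3/5 ✓
(4,1)O 4/4 ✓
(4,2)O 4/5 ✓
(4,3)X 1/5 ✗
(4,4)X 1/3 ✗
Unsatisfied: (0,3), (2,1), (4,3), (4,4) — 4 in total.

4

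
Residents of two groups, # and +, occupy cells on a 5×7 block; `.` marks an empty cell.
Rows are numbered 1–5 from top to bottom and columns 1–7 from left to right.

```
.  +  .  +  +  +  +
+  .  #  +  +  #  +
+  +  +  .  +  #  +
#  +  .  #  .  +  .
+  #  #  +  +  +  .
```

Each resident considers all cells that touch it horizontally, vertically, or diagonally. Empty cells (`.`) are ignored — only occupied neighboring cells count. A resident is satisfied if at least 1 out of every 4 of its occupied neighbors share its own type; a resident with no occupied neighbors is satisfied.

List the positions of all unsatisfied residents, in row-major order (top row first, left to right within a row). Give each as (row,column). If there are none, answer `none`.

Row 1: (1,2)+ 1/2 ✓ · (1,4)+ 3/4 ✓ · (1,5)+ 4/5 ✓ · (1,6)+ 4/5 ✓ · (1,7)+ 2/3 ✓
Row 2: (2,1)+ 3/3 ✓ · (2,3)# 0/5 ✗ · (2,4)+ 5/6 ✓ · (2,5)+ 5/7 ✓ · (2,6)# 1/8 ✗ · (2,7)+ 3/5 ✓
Row 3: (3,1)+ 3/4 ✓ · (3,2)+ 4/6 ✓ · (3,3)+ 3/5 ✓ · (3,5)+ 3/6 ✓ · (3,6)# 1/6 ✗ · (3,7)+ 2/4 ✓
Row 4: (4,1)# 1/5 ✗ · (4,2)+ 4/7 ✓ · (4,4)# 1/5 ✗ · (4,6)+ 4/5 ✓
Row 5: (5,1)+ 1/3 ✓ · (5,2)# 2/4 ✓ · (5,3)# 2/4 ✓ · (5,4)+ 1/3 ✓ · (5,5)+ 3/4 ✓ · (5,6)+ 2/2 ✓

(2,3), (2,6), (3,6), (4,1), (4,4)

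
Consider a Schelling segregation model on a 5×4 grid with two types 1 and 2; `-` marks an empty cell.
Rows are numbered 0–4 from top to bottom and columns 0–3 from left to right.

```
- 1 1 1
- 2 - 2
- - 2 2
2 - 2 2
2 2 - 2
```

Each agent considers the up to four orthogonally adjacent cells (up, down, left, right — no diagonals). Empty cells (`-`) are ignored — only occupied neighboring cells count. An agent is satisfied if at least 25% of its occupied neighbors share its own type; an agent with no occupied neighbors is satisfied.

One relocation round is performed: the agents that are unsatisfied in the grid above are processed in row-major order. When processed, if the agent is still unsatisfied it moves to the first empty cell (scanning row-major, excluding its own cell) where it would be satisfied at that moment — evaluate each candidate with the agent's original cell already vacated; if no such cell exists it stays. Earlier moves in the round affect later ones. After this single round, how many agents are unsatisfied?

0

Initially unsatisfied (in order): (1,1).
  (1,1) → (1,0).
Resulting grid:
- 1 1 1
2 - - 2
- - 2 2
2 - 2 2
2 2 - 2
All satisfied now.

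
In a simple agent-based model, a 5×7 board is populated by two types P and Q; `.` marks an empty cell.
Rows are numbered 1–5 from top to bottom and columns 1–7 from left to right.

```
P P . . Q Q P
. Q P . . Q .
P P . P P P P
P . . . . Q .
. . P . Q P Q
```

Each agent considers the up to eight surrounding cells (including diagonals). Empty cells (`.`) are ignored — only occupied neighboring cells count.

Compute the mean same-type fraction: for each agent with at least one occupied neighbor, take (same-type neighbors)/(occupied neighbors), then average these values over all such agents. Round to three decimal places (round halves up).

0.526

(1,1)P 1/2
(1,2)P 2/3
(1,5)Q 2/2
(1,6)Q 2/3
(1,7)P 0/2
(2,2)Q 0/5
(2,3)P 3/4
(2,6)Q 2/6
(3,1)P 2/3
(3,2)P 3/4
(3,4)P 2/2
(3,5)P 2/4
(3,6)P 2/4
(3,7)P 1/3
(4,1)P 2/2
(4,6)Q 2/6
(5,3)P — no occupied neighbors
(5,5)Q 1/2
(5,6)P 0/3
(5,7)Q 1/2
Sum over 19 agents: 1/2 + 2/3 + 2/2 + 2/3 + 0/2 + 0/5 + 3/4 + 2/6 + 2/3 + 3/4 + 2/2 + 2/4 + 2/4 + 1/3 + 2/2 + 2/6 + 1/2 + 0/3 + 1/2 = 10; mean = 10 ÷ 19 = 10/19 = 0.526315… → 0.526.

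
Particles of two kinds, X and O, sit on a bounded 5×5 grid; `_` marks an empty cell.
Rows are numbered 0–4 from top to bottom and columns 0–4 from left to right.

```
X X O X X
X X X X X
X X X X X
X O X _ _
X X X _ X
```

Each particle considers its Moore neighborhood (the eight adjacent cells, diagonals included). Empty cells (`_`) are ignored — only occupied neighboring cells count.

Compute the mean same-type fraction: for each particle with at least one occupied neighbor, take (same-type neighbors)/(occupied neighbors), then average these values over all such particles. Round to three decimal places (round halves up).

(0,0)X 3/3
(0,1)X 4/5
(0,2)O 0/5
(0,3)X 4/5
(0,4)X 3/3
(1,0)X 5/5
(1,1)X 7/8
(1,2)X 7/8
(1,3)X 7/8
(1,4)X 5/5
(2,0)X 4/5
(2,1)X 7/8
(2,2)X 6/7
(2,3)X 6/6
(2,4)X 3/3
(3,0)X 4/5
(3,1)O 0/8
(3,2)X 5/6
(4,0)X 2/3
(4,1)X 4/5
(4,2)X 2/3
(4,4)X — no occupied neighbors
Sum over 21 particles: 3/3 + 4/5 + 0/5 + 4/5 + 3/3 + 5/5 + 7/8 + 7/8 + 7/8 + 5/5 + 4/5 + 7/8 + 6/7 + 6/6 + 3/3 + 4/5 + 0/8 + 5/6 + 2/3 + 4/5 + 2/3 = 347/21; mean = 347/21 ÷ 21 = 347/441 = 0.786848… → 0.787.

0.787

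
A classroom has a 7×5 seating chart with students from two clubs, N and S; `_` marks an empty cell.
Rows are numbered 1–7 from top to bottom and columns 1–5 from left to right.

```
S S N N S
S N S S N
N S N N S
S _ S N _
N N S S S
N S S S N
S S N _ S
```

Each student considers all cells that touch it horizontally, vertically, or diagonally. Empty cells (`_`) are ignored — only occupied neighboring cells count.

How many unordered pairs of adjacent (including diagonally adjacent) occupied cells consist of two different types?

Scan each occupied cell's neighbors to the right and below (and the two forward diagonals) so each pair is counted once.
From row 1: 9 unlike of 17 pairs (running 9/17).
From row 2: 10 unlike of 17 pairs (running 19/34).
From row 3: 7 unlike of 12 pairs (running 26/46).
From row 4: 7 unlike of 9 pairs (running 33/55).
From row 5: 6 unlike of 17 pairs (running 39/72).
From row 6: 8 unlike of 14 pairs (running 47/86).
From row 7: 1 unlike of 2 pairs (running 48/88).
Total adjacent occupied pairs: 88; unlike-type pairs: 48.

48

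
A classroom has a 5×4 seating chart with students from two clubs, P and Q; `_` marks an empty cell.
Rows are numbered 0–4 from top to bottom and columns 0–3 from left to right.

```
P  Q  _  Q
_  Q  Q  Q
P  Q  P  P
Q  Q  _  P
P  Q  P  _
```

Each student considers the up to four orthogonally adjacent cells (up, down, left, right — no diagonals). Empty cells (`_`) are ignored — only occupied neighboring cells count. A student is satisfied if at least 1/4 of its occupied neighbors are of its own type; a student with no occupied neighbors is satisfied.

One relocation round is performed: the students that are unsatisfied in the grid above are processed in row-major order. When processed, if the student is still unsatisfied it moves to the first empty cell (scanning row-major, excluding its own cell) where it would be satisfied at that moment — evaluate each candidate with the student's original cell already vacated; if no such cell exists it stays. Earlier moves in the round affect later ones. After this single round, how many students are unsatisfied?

0

Initially unsatisfied (in order): (0,0), (2,0), (4,0), (4,2).
  (0,0) → (1,0).
  (2,0): now satisfied by earlier moves; stays.
  (4,0) → (0,0).
  (4,2) → (3,2).
Resulting grid:
P Q _ Q
P Q Q Q
P Q P P
Q Q P P
_ Q _ _
All satisfied now.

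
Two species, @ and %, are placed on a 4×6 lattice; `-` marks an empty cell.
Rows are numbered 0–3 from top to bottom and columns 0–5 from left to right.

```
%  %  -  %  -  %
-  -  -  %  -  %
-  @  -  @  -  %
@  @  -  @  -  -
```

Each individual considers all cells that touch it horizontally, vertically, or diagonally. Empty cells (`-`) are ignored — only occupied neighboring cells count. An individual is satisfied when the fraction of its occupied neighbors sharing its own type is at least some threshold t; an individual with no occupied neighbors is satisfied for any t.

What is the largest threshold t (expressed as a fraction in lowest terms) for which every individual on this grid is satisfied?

1/2

(0,0)% 1/1
(0,1)% 1/1
(0,3)% 1/1
(0,5)% 1/1
(1,3)% 1/2
(1,5)% 2/2
(2,1)@ 2/2
(2,3)@ 1/2
(2,5)% 1/1
(3,0)@ 2/2
(3,1)@ 2/2
(3,3)@ 1/1
The smallest same-type fraction is 1/2 at (1,3), which reduces to 1/2. Any threshold above that leaves this individual unsatisfied.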